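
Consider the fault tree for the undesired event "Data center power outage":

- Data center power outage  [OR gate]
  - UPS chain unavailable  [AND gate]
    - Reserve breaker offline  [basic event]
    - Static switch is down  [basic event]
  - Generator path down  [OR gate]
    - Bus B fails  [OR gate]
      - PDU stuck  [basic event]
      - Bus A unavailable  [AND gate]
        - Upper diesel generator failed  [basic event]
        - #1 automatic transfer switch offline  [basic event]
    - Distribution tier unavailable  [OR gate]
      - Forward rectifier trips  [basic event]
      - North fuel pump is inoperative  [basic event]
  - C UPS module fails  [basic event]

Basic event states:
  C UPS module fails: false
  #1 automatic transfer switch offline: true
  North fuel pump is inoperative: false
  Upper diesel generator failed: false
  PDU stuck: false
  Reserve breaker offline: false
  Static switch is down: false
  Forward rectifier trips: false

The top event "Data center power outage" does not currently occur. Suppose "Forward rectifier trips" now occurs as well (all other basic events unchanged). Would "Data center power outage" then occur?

Counterfactual: set "Forward rectifier trips" to occurred.
UPS chain unavailable [AND]: Reserve breaker offline=not, Static switch is down=not → not all inputs occur → does not occur.
Bus A unavailable [AND]: Upper diesel generator failed=not, #1 automatic transfer switch offline=occurs → not all inputs occur → does not occur.
Bus B fails [OR]: PDU stuck=not, Bus A unavailable=not → no input occurs → does not occur.
Distribution tier unavailable [OR]: Forward rectifier trips=occurs, North fuel pump is inoperative=not → at least one input occurs → occurs.
Generator path down [OR]: Bus B fails=not, Distribution tier unavailable=occurs → at least one input occurs → occurs.
Data center power outage [OR]: UPS chain unavailable=not, Generator path down=occurs, C UPS module fails=not → at least one input occurs → occurs.

Yes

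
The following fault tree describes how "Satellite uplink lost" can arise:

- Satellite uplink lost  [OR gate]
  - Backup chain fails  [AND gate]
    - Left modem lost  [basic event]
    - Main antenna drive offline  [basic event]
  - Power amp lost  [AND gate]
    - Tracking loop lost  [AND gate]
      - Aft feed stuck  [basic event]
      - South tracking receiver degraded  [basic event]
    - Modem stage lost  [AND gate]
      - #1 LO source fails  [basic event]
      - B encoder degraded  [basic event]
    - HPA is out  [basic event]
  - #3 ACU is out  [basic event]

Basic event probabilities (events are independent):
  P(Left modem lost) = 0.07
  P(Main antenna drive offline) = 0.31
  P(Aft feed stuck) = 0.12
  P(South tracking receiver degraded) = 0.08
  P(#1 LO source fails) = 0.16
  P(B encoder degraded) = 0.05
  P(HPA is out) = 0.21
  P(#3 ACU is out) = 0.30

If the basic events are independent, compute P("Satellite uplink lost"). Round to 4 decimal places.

0.3152

P(Backup chain fails) [AND] = 0.07 × 0.31 = 0.021700
P(Tracking loop lost) [AND] = 0.12 × 0.08 = 0.009600
P(Modem stage lost) [AND] = 0.16 × 0.05 = 0.008000
P(Power amp lost) [AND] = 0.009600 × 0.008000 × 0.21 = 0.000016
P(Satellite uplink lost) [OR] = 1 − (1−0.021700) × (1−0.000016) × (1−0.30) = 0.315201
Rounded to 4 decimal places: P(Satellite uplink lost) ≈ 0.3152.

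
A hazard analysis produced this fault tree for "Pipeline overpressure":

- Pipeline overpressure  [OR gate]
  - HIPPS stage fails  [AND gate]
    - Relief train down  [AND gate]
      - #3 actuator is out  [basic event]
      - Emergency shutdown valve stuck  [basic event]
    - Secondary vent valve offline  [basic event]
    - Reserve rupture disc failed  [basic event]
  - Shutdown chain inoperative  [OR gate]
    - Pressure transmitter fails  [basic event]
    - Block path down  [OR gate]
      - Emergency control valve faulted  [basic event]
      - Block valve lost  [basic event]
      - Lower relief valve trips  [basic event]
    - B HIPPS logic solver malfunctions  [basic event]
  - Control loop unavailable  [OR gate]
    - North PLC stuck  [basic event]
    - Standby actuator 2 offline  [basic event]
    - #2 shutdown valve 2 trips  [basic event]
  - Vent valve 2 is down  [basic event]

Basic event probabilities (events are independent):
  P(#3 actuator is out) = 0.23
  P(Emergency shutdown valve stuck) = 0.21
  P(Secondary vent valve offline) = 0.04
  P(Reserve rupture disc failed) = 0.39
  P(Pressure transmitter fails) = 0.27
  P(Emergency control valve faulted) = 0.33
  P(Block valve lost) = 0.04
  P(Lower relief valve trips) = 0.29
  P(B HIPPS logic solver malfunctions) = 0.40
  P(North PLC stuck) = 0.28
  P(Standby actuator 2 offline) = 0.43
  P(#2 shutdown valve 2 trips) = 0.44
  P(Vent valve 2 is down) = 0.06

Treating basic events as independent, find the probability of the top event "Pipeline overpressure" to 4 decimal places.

P(Relief train down) [AND] = 0.23 × 0.21 = 0.048300
P(HIPPS stage fails) [AND] = 0.048300 × 0.04 × 0.39 = 0.000753
P(Block path down) [OR] = 1 − (1−0.33) × (1−0.04) × (1−0.29) = 0.543328
P(Shutdown chain inoperative) [OR] = 1 − (1−0.27) × (1−0.543328) × (1−0.40) = 0.799978
P(Control loop unavailable) [OR] = 1 − (1−0.28) × (1−0.43) × (1−0.44) = 0.770176
P(Pipeline overpressure) [OR] = 1 − (1−0.000753) × (1−0.799978) × (1−0.770176) × (1−0.06) = 0.956821
Rounded to 4 decimal places: P(Pipeline overpressure) ≈ 0.9568.

0.9568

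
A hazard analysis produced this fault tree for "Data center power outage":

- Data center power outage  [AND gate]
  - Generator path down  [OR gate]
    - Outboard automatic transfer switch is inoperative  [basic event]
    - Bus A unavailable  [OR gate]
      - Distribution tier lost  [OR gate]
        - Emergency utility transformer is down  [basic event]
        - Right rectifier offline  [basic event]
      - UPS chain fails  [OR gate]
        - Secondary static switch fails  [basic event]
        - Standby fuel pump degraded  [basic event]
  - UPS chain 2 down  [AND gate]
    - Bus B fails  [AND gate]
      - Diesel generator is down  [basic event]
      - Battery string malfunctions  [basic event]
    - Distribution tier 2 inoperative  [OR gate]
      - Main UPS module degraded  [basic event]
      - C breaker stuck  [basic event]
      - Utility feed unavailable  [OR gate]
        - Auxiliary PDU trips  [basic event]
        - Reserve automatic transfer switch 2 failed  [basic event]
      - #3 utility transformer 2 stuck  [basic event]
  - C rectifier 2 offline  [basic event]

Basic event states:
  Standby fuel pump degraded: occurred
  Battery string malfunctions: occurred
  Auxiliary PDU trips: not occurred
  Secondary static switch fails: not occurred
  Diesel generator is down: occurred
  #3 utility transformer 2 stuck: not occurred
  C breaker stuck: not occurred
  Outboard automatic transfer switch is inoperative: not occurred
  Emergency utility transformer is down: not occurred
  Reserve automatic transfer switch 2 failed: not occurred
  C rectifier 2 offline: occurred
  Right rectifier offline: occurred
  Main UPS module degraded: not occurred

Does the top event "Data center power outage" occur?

Distribution tier lost [OR]: Emergency utility transformer is down=not, Right rectifier offline=occurs → at least one input occurs → occurs.
UPS chain fails [OR]: Secondary static switch fails=not, Standby fuel pump degraded=occurs → at least one input occurs → occurs.
Bus A unavailable [OR]: Distribution tier lost=occurs, UPS chain fails=occurs → at least one input occurs → occurs.
Generator path down [OR]: Outboard automatic transfer switch is inoperative=not, Bus A unavailable=occurs → at least one input occurs → occurs.
Bus B fails [AND]: Diesel generator is down=occurs, Battery string malfunctions=occurs → all inputs occur → occurs.
Utility feed unavailable [OR]: Auxiliary PDU trips=not, Reserve automatic transfer switch 2 failed=not → no input occurs → does not occur.
Distribution tier 2 inoperative [OR]: Main UPS module degraded=not, C breaker stuck=not, Utility feed unavailable=not, #3 utility transformer 2 stuck=not → no input occurs → does not occur.
UPS chain 2 down [AND]: Bus B fails=occurs, Distribution tier 2 inoperative=not → not all inputs occur → does not occur.
Data center power outage [AND]: Generator path down=occurs, UPS chain 2 down=not, C rectifier 2 offline=occurs → not all inputs occur → does not occur.

No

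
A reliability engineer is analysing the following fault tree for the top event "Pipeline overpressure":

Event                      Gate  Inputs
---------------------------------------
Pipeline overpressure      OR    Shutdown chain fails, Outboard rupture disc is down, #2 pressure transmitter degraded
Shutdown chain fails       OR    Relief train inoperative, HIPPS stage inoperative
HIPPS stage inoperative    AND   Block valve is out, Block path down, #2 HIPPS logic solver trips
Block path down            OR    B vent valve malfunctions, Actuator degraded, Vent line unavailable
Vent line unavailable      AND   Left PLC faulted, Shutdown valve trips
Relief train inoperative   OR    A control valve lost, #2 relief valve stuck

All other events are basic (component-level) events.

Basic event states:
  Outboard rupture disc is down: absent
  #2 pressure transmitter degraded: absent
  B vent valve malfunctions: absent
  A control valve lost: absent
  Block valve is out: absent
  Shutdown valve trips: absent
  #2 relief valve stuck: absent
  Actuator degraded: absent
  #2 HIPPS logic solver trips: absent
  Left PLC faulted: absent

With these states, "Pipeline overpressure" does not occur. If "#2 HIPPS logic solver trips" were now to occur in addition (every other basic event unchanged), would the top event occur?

No

Counterfactual: set "#2 HIPPS logic solver trips" to occurred.
Relief train inoperative [OR]: A control valve lost=not, #2 relief valve stuck=not → no input occurs → does not occur.
Vent line unavailable [AND]: Left PLC faulted=not, Shutdown valve trips=not → not all inputs occur → does not occur.
Block path down [OR]: B vent valve malfunctions=not, Actuator degraded=not, Vent line unavailable=not → no input occurs → does not occur.
HIPPS stage inoperative [AND]: Block valve is out=not, Block path down=not, #2 HIPPS logic solver trips=occurs → not all inputs occur → does not occur.
Shutdown chain fails [OR]: Relief train inoperative=not, HIPPS stage inoperative=not → no input occurs → does not occur.
Pipeline overpressure [OR]: Shutdown chain fails=not, Outboard rupture disc is down=not, #2 pressure transmitter degraded=not → no input occurs → does not occur.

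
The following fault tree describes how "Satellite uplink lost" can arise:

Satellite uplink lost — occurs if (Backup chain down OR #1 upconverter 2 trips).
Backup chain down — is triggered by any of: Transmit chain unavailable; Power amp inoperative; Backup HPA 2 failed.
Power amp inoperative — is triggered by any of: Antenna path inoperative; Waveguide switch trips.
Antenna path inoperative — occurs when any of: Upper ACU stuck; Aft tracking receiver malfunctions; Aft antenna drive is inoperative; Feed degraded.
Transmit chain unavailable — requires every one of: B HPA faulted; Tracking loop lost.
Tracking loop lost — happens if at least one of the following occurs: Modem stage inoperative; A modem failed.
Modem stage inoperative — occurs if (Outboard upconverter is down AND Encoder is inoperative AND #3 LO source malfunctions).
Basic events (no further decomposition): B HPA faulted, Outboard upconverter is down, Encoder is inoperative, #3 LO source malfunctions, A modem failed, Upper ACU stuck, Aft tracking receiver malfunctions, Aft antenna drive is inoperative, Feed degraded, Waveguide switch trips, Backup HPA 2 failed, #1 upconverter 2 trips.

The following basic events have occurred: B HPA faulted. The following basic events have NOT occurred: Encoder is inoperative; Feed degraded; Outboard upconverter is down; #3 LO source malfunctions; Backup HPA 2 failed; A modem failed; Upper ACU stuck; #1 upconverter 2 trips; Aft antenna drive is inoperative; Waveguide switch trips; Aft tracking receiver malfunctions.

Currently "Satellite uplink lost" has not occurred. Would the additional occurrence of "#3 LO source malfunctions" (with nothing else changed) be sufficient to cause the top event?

No

Counterfactual: set "#3 LO source malfunctions" to occurred.
Modem stage inoperative [AND]: Outboard upconverter is down=not, Encoder is inoperative=not, #3 LO source malfunctions=occurs → not all inputs occur → does not occur.
Tracking loop lost [OR]: Modem stage inoperative=not, A modem failed=not → no input occurs → does not occur.
Transmit chain unavailable [AND]: B HPA faulted=occurs, Tracking loop lost=not → not all inputs occur → does not occur.
Antenna path inoperative [OR]: Upper ACU stuck=not, Aft tracking receiver malfunctions=not, Aft antenna drive is inoperative=not, Feed degraded=not → no input occurs → does not occur.
Power amp inoperative [OR]: Antenna path inoperative=not, Waveguide switch trips=not → no input occurs → does not occur.
Backup chain down [OR]: Transmit chain unavailable=not, Power amp inoperative=not, Backup HPA 2 failed=not → no input occurs → does not occur.
Satellite uplink lost [OR]: Backup chain down=not, #1 upconverter 2 trips=not → no input occurs → does not occur.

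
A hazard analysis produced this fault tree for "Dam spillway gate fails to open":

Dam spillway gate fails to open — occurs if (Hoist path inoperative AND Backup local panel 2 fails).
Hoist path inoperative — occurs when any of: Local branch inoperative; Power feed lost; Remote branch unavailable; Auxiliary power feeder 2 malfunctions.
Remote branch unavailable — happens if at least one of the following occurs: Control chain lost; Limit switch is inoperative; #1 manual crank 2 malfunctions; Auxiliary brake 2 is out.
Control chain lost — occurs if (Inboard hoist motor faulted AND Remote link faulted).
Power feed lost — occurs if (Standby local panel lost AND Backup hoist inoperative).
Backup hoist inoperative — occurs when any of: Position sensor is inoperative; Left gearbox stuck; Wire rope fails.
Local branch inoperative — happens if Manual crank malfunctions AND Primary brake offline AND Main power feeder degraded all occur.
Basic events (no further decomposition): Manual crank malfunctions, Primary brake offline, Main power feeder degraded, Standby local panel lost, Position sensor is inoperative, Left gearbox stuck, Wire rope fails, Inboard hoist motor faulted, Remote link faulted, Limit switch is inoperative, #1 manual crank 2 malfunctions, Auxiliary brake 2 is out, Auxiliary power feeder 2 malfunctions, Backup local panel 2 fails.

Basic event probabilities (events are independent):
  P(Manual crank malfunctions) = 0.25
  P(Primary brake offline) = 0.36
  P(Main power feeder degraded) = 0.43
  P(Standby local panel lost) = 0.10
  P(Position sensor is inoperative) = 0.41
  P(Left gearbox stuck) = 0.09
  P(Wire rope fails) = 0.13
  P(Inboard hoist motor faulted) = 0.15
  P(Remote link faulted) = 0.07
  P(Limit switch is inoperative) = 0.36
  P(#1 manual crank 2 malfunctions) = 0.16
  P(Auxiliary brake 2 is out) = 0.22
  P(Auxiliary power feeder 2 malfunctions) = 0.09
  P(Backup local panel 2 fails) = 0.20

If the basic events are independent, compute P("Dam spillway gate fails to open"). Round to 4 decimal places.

P(Local branch inoperative) [AND] = 0.25 × 0.36 × 0.43 = 0.038700
P(Backup hoist inoperative) [OR] = 1 − (1−0.41) × (1−0.09) × (1−0.13) = 0.532897
P(Power feed lost) [AND] = 0.10 × 0.532897 = 0.053290
P(Control chain lost) [AND] = 0.15 × 0.07 = 0.010500
P(Remote branch unavailable) [OR] = 1 − (1−0.010500) × (1−0.36) × (1−0.16) × (1−0.22) = 0.585075
P(Hoist path inoperative) [OR] = 1 − (1−0.038700) × (1−0.053290) × (1−0.585075) × (1−0.09) = 0.656373
P(Dam spillway gate fails to open) [AND] = 0.656373 × 0.20 = 0.131275
Rounded to 4 decimal places: P(Dam spillway gate fails to open) ≈ 0.1313.

0.1313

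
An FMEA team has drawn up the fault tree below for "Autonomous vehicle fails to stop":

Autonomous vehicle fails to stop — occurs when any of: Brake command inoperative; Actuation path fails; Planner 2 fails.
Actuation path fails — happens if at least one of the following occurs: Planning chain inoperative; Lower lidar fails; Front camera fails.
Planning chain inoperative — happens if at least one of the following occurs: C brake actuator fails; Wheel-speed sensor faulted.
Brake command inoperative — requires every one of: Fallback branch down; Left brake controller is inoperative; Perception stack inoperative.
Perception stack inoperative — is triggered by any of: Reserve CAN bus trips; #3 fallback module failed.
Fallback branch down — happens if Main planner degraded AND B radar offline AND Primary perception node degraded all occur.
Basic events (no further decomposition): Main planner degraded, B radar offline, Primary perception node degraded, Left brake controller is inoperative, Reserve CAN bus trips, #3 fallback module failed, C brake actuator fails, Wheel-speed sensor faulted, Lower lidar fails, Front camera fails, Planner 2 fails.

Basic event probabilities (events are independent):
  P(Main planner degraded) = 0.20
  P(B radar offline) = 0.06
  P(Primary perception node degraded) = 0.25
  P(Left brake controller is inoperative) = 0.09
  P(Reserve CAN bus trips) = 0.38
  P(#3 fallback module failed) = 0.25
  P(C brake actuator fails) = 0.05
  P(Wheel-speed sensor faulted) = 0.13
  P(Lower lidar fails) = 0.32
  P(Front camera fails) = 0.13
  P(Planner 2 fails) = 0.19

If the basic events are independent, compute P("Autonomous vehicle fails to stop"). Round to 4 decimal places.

0.6040

P(Fallback branch down) [AND] = 0.20 × 0.06 × 0.25 = 0.003000
P(Perception stack inoperative) [OR] = 1 − (1−0.38) × (1−0.25) = 0.535000
P(Brake command inoperative) [AND] = 0.003000 × 0.09 × 0.535000 = 0.000144
P(Planning chain inoperative) [OR] = 1 − (1−0.05) × (1−0.13) = 0.173500
P(Actuation path fails) [OR] = 1 − (1−0.173500) × (1−0.32) × (1−0.13) = 0.511043
P(Autonomous vehicle fails to stop) [OR] = 1 − (1−0.000144) × (1−0.511043) × (1−0.19) = 0.604002
Rounded to 4 decimal places: P(Autonomous vehicle fails to stop) ≈ 0.6040.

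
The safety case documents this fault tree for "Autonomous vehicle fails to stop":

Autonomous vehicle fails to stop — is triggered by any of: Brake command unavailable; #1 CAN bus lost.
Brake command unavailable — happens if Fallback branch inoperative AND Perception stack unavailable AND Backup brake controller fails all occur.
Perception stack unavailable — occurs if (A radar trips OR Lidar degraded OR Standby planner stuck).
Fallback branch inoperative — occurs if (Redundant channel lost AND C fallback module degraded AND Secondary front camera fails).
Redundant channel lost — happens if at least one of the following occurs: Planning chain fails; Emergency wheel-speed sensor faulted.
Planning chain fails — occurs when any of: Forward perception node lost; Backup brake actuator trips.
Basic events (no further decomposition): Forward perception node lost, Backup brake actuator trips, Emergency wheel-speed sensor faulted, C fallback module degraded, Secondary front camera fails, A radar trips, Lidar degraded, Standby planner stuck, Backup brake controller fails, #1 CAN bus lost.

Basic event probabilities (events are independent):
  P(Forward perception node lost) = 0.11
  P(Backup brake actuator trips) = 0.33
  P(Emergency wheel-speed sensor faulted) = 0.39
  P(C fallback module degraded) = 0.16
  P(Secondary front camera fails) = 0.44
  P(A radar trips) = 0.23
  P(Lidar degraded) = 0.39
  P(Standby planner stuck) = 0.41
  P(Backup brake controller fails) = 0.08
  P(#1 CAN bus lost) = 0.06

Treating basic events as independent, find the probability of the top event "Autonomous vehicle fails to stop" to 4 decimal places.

P(Planning chain fails) [OR] = 1 − (1−0.11) × (1−0.33) = 0.403700
P(Redundant channel lost) [OR] = 1 − (1−0.403700) × (1−0.39) = 0.636257
P(Fallback branch inoperative) [AND] = 0.636257 × 0.16 × 0.44 = 0.044792
P(Perception stack unavailable) [OR] = 1 − (1−0.23) × (1−0.39) × (1−0.41) = 0.722877
P(Brake command unavailable) [AND] = 0.044792 × 0.722877 × 0.08 = 0.002590
P(Autonomous vehicle fails to stop) [OR] = 1 − (1−0.002590) × (1−0.06) = 0.062435
Rounded to 4 decimal places: P(Autonomous vehicle fails to stop) ≈ 0.0624.

0.0624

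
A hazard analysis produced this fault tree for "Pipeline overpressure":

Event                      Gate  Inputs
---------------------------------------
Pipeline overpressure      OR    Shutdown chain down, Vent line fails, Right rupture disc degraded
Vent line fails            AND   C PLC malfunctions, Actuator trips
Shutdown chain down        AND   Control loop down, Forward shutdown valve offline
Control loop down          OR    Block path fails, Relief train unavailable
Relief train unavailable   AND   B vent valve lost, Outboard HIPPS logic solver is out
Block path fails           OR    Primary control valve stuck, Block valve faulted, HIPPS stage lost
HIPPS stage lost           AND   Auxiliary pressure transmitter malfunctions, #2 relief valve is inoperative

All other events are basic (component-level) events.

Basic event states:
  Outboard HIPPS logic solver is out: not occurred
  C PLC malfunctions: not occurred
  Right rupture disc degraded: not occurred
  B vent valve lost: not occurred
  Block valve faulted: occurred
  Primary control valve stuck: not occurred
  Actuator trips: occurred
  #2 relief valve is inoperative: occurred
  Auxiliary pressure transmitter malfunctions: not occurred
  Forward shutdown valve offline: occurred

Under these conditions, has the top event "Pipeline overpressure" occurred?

HIPPS stage lost [AND]: Auxiliary pressure transmitter malfunctions=not, #2 relief valve is inoperative=occurs → not all inputs occur → does not occur.
Block path fails [OR]: Primary control valve stuck=not, Block valve faulted=occurs, HIPPS stage lost=not → at least one input occurs → occurs.
Relief train unavailable [AND]: B vent valve lost=not, Outboard HIPPS logic solver is out=not → not all inputs occur → does not occur.
Control loop down [OR]: Block path fails=occurs, Relief train unavailable=not → at least one input occurs → occurs.
Shutdown chain down [AND]: Control loop down=occurs, Forward shutdown valve offline=occurs → all inputs occur → occurs.
Vent line fails [AND]: C PLC malfunctions=not, Actuator trips=occurs → not all inputs occur → does not occur.
Pipeline overpressure [OR]: Shutdown chain down=occurs, Vent line fails=not, Right rupture disc degraded=not → at least one input occurs → occurs.

Yes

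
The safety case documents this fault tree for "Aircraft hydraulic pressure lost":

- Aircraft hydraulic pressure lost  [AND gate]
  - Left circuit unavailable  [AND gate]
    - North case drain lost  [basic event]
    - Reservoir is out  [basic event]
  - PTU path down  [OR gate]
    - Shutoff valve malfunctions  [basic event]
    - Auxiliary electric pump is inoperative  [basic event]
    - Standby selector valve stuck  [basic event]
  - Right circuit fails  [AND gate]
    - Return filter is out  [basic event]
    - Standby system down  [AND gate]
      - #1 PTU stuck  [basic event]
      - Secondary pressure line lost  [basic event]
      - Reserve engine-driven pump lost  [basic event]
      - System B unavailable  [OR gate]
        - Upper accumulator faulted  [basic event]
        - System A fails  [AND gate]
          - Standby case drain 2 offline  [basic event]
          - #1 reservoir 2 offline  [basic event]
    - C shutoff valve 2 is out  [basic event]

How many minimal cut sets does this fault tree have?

6

Left circuit unavailable [AND]: one cut set from each child combined → 1 × 1 = 1 cut set(s).
PTU path down [OR]: union of children's cut sets → 3 cut set(s).
System A fails [AND]: one cut set from each child combined → 1 × 1 = 1 cut set(s).
System B unavailable [OR]: union of children's cut sets → 2 cut set(s).
Standby system down [AND]: one cut set from each child combined → 1 × 1 × 1 × 2 = 2 cut set(s).
Right circuit fails [AND]: one cut set from each child combined → 1 × 2 × 1 = 2 cut set(s).
Aircraft hydraulic pressure lost [AND]: one cut set from each child combined → 1 × 3 × 2 = 6 cut set(s).
Minimal cut sets: {#1 PTU stuck, C shutoff valve 2 is out, North case drain lost, Reserve engine-driven pump lost, Reservoir is out, Return filter is out, Secondary pressure line lost, Shutoff valve malfunctions, Upper accumulator faulted}; {#1 PTU stuck, #1 reservoir 2 offline, C shutoff valve 2 is out, North case drain lost, Reserve engine-driven pump lost, Reservoir is out, Return filter is out, Secondary pressure line lost, Shutoff valve malfunctions, Standby case drain 2 offline}; {#1 PTU stuck, Auxiliary electric pump is inoperative, C shutoff valve 2 is out, North case drain lost, Reserve engine-driven pump lost, Reservoir is out, Return filter is out, Secondary pressure line lost, Upper accumulator faulted}; {#1 PTU stuck, #1 reservoir 2 offline, Auxiliary electric pump is inoperative, C shutoff valve 2 is out, North case drain lost, Reserve engine-driven pump lost, Reservoir is out, Return filter is out, Secondary pressure line lost, Standby case drain 2 offline}; {#1 PTU stuck, C shutoff valve 2 is out, North case drain lost, Reserve engine-driven pump lost, Reservoir is out, Return filter is out, Secondary pressure line lost, Standby selector valve stuck, Upper accumulator faulted}; {#1 PTU stuck, #1 reservoir 2 offline, C shutoff valve 2 is out, North case drain lost, Reserve engine-driven pump lost, Reservoir is out, Return filter is out, Secondary pressure line lost, Standby case drain 2 offline, Standby selector valve stuck}.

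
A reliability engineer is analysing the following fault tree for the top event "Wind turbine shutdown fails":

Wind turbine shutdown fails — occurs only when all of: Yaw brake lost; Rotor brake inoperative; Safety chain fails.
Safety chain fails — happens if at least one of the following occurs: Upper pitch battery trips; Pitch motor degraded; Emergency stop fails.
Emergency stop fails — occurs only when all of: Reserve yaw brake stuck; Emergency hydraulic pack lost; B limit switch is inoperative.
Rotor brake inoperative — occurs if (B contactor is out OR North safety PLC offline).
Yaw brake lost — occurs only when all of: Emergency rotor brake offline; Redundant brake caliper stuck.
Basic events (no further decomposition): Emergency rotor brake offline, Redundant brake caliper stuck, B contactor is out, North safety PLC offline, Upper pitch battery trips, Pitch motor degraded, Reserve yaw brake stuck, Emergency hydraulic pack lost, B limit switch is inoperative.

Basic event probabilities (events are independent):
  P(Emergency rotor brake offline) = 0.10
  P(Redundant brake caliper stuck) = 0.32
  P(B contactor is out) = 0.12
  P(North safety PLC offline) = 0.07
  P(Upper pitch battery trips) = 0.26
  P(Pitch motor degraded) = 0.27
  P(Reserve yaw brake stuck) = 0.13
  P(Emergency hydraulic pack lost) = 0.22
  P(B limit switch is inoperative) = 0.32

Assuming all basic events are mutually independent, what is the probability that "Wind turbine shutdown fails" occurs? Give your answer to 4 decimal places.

P(Yaw brake lost) [AND] = 0.10 × 0.32 = 0.032000
P(Rotor brake inoperative) [OR] = 1 − (1−0.12) × (1−0.07) = 0.181600
P(Emergency stop fails) [AND] = 0.13 × 0.22 × 0.32 = 0.009152
P(Safety chain fails) [OR] = 1 − (1−0.26) × (1−0.27) × (1−0.009152) = 0.464744
P(Wind turbine shutdown fails) [AND] = 0.032000 × 0.181600 × 0.464744 = 0.002701
Rounded to 4 decimal places: P(Wind turbine shutdown fails) ≈ 0.0027.

0.0027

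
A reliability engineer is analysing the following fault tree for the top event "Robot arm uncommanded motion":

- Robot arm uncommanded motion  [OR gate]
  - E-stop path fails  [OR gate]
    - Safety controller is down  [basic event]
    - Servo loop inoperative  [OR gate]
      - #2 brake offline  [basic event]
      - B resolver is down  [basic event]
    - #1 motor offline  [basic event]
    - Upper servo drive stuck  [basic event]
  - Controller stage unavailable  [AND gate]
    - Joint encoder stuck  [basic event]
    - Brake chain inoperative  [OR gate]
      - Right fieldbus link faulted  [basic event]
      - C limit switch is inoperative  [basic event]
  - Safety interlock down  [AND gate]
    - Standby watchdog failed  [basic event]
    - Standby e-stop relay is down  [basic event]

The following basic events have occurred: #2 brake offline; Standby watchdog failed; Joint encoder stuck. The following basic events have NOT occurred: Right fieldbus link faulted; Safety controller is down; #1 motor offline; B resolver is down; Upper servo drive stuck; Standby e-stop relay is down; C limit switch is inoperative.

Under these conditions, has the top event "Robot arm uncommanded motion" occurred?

Servo loop inoperative [OR]: #2 brake offline=occurs, B resolver is down=not → at least one input occurs → occurs.
E-stop path fails [OR]: Safety controller is down=not, Servo loop inoperative=occurs, #1 motor offline=not, Upper servo drive stuck=not → at least one input occurs → occurs.
Brake chain inoperative [OR]: Right fieldbus link faulted=not, C limit switch is inoperative=not → no input occurs → does not occur.
Controller stage unavailable [AND]: Joint encoder stuck=occurs, Brake chain inoperative=not → not all inputs occur → does not occur.
Safety interlock down [AND]: Standby watchdog failed=occurs, Standby e-stop relay is down=not → not all inputs occur → does not occur.
Robot arm uncommanded motion [OR]: E-stop path fails=occurs, Controller stage unavailable=not, Safety interlock down=not → at least one input occurs → occurs.

Yes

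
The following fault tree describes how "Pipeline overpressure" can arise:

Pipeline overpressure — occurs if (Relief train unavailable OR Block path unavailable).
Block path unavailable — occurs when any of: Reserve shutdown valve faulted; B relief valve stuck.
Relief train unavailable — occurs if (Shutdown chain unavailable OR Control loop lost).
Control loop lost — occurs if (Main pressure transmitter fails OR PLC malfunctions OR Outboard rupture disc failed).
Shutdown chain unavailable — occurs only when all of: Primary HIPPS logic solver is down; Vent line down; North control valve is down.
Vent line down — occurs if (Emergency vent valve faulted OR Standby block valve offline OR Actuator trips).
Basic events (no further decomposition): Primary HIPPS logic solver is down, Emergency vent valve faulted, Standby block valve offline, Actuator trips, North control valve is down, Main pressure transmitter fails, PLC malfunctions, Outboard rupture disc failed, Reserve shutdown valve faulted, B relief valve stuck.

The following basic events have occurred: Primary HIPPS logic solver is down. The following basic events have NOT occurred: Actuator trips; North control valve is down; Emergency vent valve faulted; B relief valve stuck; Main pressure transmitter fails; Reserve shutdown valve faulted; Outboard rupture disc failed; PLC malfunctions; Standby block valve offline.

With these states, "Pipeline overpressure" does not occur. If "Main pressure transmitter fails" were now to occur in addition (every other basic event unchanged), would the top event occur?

Yes

Counterfactual: set "Main pressure transmitter fails" to occurred.
Vent line down [OR]: Emergency vent valve faulted=not, Standby block valve offline=not, Actuator trips=not → no input occurs → does not occur.
Shutdown chain unavailable [AND]: Primary HIPPS logic solver is down=occurs, Vent line down=not, North control valve is down=not → not all inputs occur → does not occur.
Control loop lost [OR]: Main pressure transmitter fails=occurs, PLC malfunctions=not, Outboard rupture disc failed=not → at least one input occurs → occurs.
Relief train unavailable [OR]: Shutdown chain unavailable=not, Control loop lost=occurs → at least one input occurs → occurs.
Block path unavailable [OR]: Reserve shutdown valve faulted=not, B relief valve stuck=not → no input occurs → does not occur.
Pipeline overpressure [OR]: Relief train unavailable=occurs, Block path unavailable=not → at least one input occurs → occurs.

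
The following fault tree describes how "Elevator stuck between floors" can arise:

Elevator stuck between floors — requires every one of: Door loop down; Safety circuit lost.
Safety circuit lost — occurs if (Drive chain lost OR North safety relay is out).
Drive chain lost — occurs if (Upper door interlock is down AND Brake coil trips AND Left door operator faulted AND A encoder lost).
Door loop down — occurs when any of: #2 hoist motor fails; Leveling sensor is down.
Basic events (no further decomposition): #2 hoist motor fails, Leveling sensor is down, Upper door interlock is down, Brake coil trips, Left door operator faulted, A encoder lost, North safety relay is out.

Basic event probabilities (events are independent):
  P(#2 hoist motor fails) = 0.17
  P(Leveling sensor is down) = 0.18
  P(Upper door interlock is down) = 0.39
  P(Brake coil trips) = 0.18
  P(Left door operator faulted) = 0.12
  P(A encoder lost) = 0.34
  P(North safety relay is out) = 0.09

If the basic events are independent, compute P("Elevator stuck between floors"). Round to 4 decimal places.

P(Door loop down) [OR] = 1 − (1−0.17) × (1−0.18) = 0.319400
P(Drive chain lost) [AND] = 0.39 × 0.18 × 0.12 × 0.34 = 0.002864
P(Safety circuit lost) [OR] = 1 − (1−0.002864) × (1−0.09) = 0.092606
P(Elevator stuck between floors) [AND] = 0.319400 × 0.092606 = 0.029578
Rounded to 4 decimal places: P(Elevator stuck between floors) ≈ 0.0296.

0.0296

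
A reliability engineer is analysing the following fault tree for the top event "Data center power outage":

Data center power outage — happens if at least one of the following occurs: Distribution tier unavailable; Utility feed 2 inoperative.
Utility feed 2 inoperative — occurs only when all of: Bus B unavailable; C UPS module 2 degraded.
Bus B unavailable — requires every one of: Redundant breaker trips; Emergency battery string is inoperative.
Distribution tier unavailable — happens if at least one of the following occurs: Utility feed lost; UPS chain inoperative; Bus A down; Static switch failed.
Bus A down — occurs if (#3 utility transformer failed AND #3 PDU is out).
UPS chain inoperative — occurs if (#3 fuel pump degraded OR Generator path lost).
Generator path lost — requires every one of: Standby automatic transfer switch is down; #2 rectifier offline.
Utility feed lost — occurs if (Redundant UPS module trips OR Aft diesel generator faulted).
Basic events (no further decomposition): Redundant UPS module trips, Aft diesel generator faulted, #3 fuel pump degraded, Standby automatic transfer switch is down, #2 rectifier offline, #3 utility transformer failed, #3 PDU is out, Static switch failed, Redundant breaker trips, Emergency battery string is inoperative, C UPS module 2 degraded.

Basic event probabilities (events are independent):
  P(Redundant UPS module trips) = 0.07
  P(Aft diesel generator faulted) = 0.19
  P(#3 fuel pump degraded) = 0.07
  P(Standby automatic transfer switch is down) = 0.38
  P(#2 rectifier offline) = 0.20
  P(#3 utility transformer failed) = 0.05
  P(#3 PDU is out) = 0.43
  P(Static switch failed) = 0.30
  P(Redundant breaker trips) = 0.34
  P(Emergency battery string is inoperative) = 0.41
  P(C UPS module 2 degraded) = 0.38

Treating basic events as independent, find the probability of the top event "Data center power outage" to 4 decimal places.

0.5801

P(Utility feed lost) [OR] = 1 − (1−0.07) × (1−0.19) = 0.246700
P(Generator path lost) [AND] = 0.38 × 0.20 = 0.076000
P(UPS chain inoperative) [OR] = 1 − (1−0.07) × (1−0.076000) = 0.140680
P(Bus A down) [AND] = 0.05 × 0.43 = 0.021500
P(Distribution tier unavailable) [OR] = 1 − (1−0.246700) × (1−0.140680) × (1−0.021500) × (1−0.30) = 0.556614
P(Bus B unavailable) [AND] = 0.34 × 0.41 = 0.139400
P(Utility feed 2 inoperative) [AND] = 0.139400 × 0.38 = 0.052972
P(Data center power outage) [OR] = 1 − (1−0.556614) × (1−0.052972) = 0.580101
Rounded to 4 decimal places: P(Data center power outage) ≈ 0.5801.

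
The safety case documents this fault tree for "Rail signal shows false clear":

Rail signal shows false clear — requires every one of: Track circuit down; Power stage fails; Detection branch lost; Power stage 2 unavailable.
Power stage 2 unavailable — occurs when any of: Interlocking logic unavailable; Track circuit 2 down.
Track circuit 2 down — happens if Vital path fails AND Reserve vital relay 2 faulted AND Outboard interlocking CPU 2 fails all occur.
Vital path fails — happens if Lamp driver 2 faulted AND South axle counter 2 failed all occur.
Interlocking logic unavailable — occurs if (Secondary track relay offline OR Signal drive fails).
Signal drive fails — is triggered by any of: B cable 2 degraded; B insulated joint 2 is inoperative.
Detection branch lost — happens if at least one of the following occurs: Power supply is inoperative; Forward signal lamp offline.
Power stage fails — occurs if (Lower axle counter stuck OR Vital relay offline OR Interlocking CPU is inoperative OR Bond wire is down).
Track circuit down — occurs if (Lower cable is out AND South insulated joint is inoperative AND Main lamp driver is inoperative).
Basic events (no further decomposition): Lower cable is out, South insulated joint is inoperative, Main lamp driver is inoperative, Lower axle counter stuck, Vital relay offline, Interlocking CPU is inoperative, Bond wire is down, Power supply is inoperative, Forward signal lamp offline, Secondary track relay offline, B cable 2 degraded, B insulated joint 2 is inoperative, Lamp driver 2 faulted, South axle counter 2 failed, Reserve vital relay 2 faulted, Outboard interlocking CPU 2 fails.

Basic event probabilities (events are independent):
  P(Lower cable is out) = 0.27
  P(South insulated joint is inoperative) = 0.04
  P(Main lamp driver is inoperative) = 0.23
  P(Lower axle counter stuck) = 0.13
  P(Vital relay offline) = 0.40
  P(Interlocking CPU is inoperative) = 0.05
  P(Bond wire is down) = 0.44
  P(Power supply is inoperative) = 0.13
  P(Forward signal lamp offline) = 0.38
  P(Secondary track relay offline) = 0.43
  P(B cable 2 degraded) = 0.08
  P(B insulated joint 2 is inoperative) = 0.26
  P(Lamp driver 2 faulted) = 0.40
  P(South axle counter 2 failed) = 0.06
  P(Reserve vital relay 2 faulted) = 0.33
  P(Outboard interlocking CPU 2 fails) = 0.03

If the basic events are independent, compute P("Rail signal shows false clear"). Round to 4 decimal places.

0.0005

P(Track circuit down) [AND] = 0.27 × 0.04 × 0.23 = 0.002484
P(Power stage fails) [OR] = 1 − (1−0.13) × (1−0.40) × (1−0.05) × (1−0.44) = 0.722296
P(Detection branch lost) [OR] = 1 − (1−0.13) × (1−0.38) = 0.460600
P(Signal drive fails) [OR] = 1 − (1−0.08) × (1−0.26) = 0.319200
P(Interlocking logic unavailable) [OR] = 1 − (1−0.43) × (1−0.319200) = 0.611944
P(Vital path fails) [AND] = 0.40 × 0.06 = 0.024000
P(Track circuit 2 down) [AND] = 0.024000 × 0.33 × 0.03 = 0.000238
P(Power stage 2 unavailable) [OR] = 1 − (1−0.611944) × (1−0.000238) = 0.612036
P(Rail signal shows false clear) [AND] = 0.002484 × 0.722296 × 0.460600 × 0.612036 = 0.000506
Rounded to 4 decimal places: P(Rail signal shows false clear) ≈ 0.0005.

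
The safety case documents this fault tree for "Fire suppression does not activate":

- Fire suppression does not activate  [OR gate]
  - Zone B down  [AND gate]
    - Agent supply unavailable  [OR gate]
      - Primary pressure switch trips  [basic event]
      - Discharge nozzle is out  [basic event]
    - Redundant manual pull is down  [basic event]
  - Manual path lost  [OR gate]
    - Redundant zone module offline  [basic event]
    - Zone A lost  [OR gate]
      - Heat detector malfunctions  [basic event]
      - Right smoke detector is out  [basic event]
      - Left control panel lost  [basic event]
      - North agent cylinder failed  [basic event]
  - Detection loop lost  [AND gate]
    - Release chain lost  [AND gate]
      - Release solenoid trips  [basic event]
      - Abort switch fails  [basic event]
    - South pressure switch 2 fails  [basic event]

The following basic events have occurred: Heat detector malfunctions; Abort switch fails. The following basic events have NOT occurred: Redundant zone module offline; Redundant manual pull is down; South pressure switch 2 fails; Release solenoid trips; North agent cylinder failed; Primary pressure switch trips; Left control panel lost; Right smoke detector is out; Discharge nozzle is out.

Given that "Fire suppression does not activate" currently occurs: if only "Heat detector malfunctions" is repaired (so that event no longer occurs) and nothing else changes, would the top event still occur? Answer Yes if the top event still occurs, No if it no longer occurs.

No

Counterfactual: set "Heat detector malfunctions" to not occurred.
Agent supply unavailable [OR]: Primary pressure switch trips=not, Discharge nozzle is out=not → no input occurs → does not occur.
Zone B down [AND]: Agent supply unavailable=not, Redundant manual pull is down=not → not all inputs occur → does not occur.
Zone A lost [OR]: Heat detector malfunctions=not, Right smoke detector is out=not, Left control panel lost=not, North agent cylinder failed=not → no input occurs → does not occur.
Manual path lost [OR]: Redundant zone module offline=not, Zone A lost=not → no input occurs → does not occur.
Release chain lost [AND]: Release solenoid trips=not, Abort switch fails=occurs → not all inputs occur → does not occur.
Detection loop lost [AND]: Release chain lost=not, South pressure switch 2 fails=not → not all inputs occur → does not occur.
Fire suppression does not activate [OR]: Zone B down=not, Manual path lost=not, Detection loop lost=not → no input occurs → does not occur.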